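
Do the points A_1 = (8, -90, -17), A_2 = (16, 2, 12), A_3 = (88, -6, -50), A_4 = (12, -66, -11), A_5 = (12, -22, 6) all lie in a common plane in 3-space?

Yes

The plane through A_1, A_2, A_3 has normal n = A_1A_2 × A_1A_3 = (-5472, 2584, -6688) and equation n·P = -162640.
Checking the remaining points: n·A_4 = -162640, n·A_5 = -162640.
All equal -162640, so all 5 points lie in one plane.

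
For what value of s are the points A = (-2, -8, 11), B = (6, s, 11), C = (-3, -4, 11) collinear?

-40

Direction AC = (-1, 4, 0). From the x-coordinate of B, the parameter along the line is τ = (6 − (-2))/(-1) = -8.
Then s = (-8) + (-8)·(4) = -40.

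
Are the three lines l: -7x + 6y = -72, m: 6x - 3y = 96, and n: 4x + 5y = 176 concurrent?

Yes

Intersecting l and m: solving the 2×2 system gives (x, y) = (24, 16).
Substitute into n: (4)(24) + (5)(16) = 176.
This equals 176, so (24, 16) lies on all three lines and they are concurrent.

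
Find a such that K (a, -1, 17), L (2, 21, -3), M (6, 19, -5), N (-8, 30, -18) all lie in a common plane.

32

The points are coplanar iff KL · (KM × KN) = 0.
Expanding, this is linear in a: (-48)a + (1536) = 0.
So a = 32.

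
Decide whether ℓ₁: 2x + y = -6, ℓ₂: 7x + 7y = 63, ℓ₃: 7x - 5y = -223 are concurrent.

Intersecting ℓ₁ and ℓ₂: solving the 2×2 system gives (x, y) = (-15, 24).
Substitute into ℓ₃: (7)(-15) + (-5)(24) = -225.
But ℓ₃ requires -223 ≠ -225, so the three lines have no common point.

No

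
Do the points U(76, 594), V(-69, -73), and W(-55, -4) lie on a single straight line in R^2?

No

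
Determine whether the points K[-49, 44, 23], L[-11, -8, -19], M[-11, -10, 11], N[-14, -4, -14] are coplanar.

No

A normal to the plane through K, L, M is n = KL × KM = (-1644, -1140, -76).
The plane has equation n·P = 28648. For N: n·N = 28640.
28640 ≠ 28648, so N is off the plane.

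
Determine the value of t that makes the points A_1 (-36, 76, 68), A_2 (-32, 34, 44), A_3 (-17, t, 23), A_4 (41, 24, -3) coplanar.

10

Normal to plane A_1A_2A_4: n = (1734, -1564, 3026); plane equation n·P = 24480.
Requiring n·A_3 = 24480: (-1564)t + (40120) = 24480.
So t = 10.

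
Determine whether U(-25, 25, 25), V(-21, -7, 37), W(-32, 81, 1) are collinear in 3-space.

UV = (4, -32, 12), UW = (-7, 56, -24).
UV × UW = (96, 12, 0).
The cross product is nonzero, so the points do not lie on one line.

No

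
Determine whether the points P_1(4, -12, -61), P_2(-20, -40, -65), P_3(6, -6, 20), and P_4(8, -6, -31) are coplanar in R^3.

A normal to the plane through P_1, P_2, P_3 is n = P_1P_2 × P_1P_3 = (-2244, 1936, -88).
The plane has equation n·P = -26840. For P_4: n·P_4 = -26840.
Equal, so P_4 lies in the plane and all four are coplanar.

Yes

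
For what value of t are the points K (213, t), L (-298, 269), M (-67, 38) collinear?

-242

Collinearity: (K − L) must be parallel to (M − L) = (231, -231).
Cross-multiplying the components: (t − 269)·(231) = (511)·(-231).
Solving gives t = -242.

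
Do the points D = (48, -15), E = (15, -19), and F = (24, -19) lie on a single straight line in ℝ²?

DE = (-33, -4), DF = (-24, -4).
If collinear, DF would be a scalar multiple of DE. But (-33)·(-4) ≠ (-4)·(-24) (difference 36), so they are not parallel; the points are not collinear.

No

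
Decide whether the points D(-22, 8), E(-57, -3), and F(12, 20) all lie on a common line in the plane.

DE = (-35, -11), DF = (34, 12).
Twice the signed area of △DEF is (-35)(12) − (-11)(34) = -46.
The area is nonzero, so the three points are not collinear.

No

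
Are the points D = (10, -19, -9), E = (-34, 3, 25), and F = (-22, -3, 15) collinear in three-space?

DE = (-44, 22, 34), DF = (-32, 16, 24).
DE × DF = (-16, -32, 0).
The cross product is nonzero, so the points do not lie on one line.

No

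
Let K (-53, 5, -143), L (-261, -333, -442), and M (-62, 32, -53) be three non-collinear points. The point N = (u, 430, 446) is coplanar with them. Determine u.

126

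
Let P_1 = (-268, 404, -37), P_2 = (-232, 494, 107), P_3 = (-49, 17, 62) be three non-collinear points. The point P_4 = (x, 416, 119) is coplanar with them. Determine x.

-192

A normal to the plane is n = P_1P_2 × P_1P_3 = (64638, 27972, -33642).
P_4 lies in the plane iff n · P_1P_4 = 0.
This gives (64638)x + (12410496) = 0, so x = -192.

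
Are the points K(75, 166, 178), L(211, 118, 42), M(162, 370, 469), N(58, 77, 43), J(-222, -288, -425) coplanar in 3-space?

No

The plane through K, L, M has normal n = KL × KM = (13776, -51408, 31920) and equation n·P = -1818768.
Checking the remaining points: n·N = -1786848, n·J = -1818768.
Since n·N = -1786848 ≠ -1818768, N is off the plane and the points are not all coplanar.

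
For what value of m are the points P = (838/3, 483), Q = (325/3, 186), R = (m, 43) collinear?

26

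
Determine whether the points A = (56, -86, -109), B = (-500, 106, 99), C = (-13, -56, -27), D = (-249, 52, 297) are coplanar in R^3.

With A as base: AB = (-556, 192, 208), AC = (-69, 30, 82), AD = (-305, 138, 406).
AC × AD = (864, 3004, -372).
AB · (AC × AD) = 19008.
Since 19008 ≠ 0, the four points are not coplanar.

No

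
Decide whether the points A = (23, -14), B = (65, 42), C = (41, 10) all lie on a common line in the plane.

AB = (42, 56), AC = (18, 24).
Checking proportionality: AC = 3/7·AB, so the vectors are parallel and the points are collinear.

Yes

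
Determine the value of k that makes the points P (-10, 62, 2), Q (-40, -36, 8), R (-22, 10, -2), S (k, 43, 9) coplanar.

-19

Normal to plane PQR: n = (704, -192, 384); plane equation n·X = -18176.
Requiring n·S = -18176: (704)k + (-4800) = -18176.
So k = -19.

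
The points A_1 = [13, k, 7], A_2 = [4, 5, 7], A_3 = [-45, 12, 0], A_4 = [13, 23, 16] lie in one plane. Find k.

Coplanarity ⇔ det[A_1A_2; A_1A_3; A_1A_4] = 0.
Expanding, this is linear in k: (-378)k + (189) = 0.
So k = 1/2.

1/2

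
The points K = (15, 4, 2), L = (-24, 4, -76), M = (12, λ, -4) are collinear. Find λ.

4

Direction KL = (-39, 0, -78). From the x-coordinate of M, the parameter along the line is τ = (12 − 15)/(-39) = 1/13.
Then λ = 4 + 1/13·(0) = 4.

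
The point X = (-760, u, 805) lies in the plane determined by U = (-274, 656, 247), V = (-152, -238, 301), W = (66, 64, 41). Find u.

98

A normal to the plane is n = UV × UW = (216132, 43492, 231736).
X lies in the plane iff n · UX = 0.
This gives (43492)u + (-4262216) = 0, so u = 98.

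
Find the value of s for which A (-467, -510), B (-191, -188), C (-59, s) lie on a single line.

The three points are collinear iff det[AB; AC] = 0.
This determinant is linear in s: (276)s + (9384) = 0, so s = -34.

-34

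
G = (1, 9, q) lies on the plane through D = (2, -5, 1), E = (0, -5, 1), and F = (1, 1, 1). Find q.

A normal to the plane is n = DE × DF = (0, 0, -12).
G lies in the plane iff n · DG = 0.
This gives (-12)q + (12) = 0, so q = 1.

1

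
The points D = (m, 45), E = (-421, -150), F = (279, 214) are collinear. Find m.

-46

The three points are collinear iff det[DE; DF] = 0.
This determinant is linear in m: (-364)m + (-16744) = 0, so m = -46.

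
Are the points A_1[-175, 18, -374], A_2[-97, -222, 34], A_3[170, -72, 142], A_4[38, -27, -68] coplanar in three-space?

The four points are coplanar iff the 3×3 determinant with rows A_1A_2, A_1A_3, A_1A_4 is zero.
Rows: (78, -240, 408), (345, -90, 516), (213, -45, 306).
Expanding along the first row: (78)(-4320) − (-240)(-4338) + (408)(3645) = 109080.
Nonzero ⇒ not coplanar.

No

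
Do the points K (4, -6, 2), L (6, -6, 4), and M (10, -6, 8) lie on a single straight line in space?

Yes

KL = (2, 0, 2), KM = (6, 0, 6).
KL × KM = (0, 0, 0).
The cross product vanishes, so the three points are collinear.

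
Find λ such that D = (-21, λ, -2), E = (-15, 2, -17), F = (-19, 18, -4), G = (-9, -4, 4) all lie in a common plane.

24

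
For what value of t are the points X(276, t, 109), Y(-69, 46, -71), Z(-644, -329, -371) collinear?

Direction YZ = (-575, -375, -300). From the x-coordinate of X, the parameter along the line is τ = (276 − (-69))/(-575) = -3/5.
Then t = 46 + (-3/5)·(-375) = 271.

271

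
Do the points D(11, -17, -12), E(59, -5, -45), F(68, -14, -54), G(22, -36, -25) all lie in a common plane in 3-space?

With D as base: DE = (48, 12, -33), DF = (57, 3, -42), DG = (11, -19, -13).
DF × DG = (-837, 279, -1116).
DE · (DF × DG) = 0.
The scalar triple product vanishes, so the four points are coplanar.

Yes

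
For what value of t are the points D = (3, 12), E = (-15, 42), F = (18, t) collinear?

The three points are collinear iff det[DE; DF] = 0.
This determinant is linear in t: (-18)t + (-234) = 0, so t = -13.

-13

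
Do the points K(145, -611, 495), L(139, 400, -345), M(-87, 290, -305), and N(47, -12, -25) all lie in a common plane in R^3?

No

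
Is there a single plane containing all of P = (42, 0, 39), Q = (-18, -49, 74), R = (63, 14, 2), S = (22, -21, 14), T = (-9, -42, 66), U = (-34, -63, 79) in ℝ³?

The plane through P, Q, R has normal n = PQ × PR = (1323, -1485, 189) and equation n·X = 62937.
Checking the remaining points: n·S = 62937, n·T = 62937, n·U = 63504.
Since n·U = 63504 ≠ 62937, U is off the plane and the points are not all coplanar.

No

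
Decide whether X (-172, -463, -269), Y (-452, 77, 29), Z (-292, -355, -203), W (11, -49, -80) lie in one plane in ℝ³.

No

With X as base: XY = (-280, 540, 298), XZ = (-120, 108, 66), XW = (183, 414, 189).
XZ × XW = (-6912, 34758, -69444).
XY · (XZ × XW) = 10368.
Since 10368 ≠ 0, the four points are not coplanar.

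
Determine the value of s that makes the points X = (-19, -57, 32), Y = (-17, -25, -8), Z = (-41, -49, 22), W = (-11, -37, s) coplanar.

Normal to plane XYZ: n = (0, 900, 720); plane equation n·P = -28260.
Requiring n·W = -28260: (720)s + (-33300) = -28260.
So s = 7.

7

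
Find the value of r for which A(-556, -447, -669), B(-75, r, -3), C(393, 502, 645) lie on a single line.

Direction AC = (949, 949, 1314). From the x-coordinate of B, the parameter along the line is τ = (-75 − (-556))/949 = 37/73.
Then r = (-447) + 37/73·(949) = 34.

34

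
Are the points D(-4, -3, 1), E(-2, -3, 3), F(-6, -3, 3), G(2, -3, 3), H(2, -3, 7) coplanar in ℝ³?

Yes

The plane through D, E, F has normal n = DE × DF = (0, -8, 0) and equation n·P = 24.
Checking the remaining points: n·G = 24, n·H = 24.
All equal 24, so all 5 points lie in one plane.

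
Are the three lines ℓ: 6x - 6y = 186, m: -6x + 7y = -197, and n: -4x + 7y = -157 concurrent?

Yes

The three lines meet at one point iff the augmented coefficient matrix [aᵢ bᵢ cᵢ] has rank < 3, i.e. its determinant vanishes.
Here the determinant is 0.
It vanishes, so the lines are concurrent at (20, -11).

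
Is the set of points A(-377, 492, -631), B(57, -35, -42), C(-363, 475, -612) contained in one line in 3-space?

AB = (434, -527, 589), AC = (14, -17, 19).
AB × AC = (0, 0, 0).
The cross product vanishes, so the three points are collinear.

Yes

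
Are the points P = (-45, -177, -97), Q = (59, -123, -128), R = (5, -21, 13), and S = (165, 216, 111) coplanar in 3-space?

A normal to the plane through P, Q, R is n = PQ × PR = (10776, -12990, 13524).
The plane has equation n·X = 502482. For S: n·S = 473364.
473364 ≠ 502482, so S is off the plane.

No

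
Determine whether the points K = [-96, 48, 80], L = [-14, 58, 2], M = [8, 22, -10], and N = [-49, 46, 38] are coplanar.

No

The four points are coplanar iff the 3×3 determinant with rows KL, KM, KN is zero.
Rows: (82, 10, -78), (104, -26, -90), (47, -2, -42).
Expanding along the first row: (82)(912) − (10)(-138) + (-78)(1014) = -2928.
Nonzero ⇒ not coplanar.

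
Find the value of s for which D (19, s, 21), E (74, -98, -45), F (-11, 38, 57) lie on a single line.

Direction EF = (-85, 136, 102). From the x-coordinate of D, the parameter along the line is τ = (19 − 74)/(-85) = 11/17.
Then s = (-98) + 11/17·(136) = -10.

-10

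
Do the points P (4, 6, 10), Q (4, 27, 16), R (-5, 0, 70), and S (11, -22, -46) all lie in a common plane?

A normal to the plane through P, Q, R is n = PQ × PR = (1296, -54, 189).
The plane has equation n·X = 6750. For S: n·S = 6750.
Equal, so S lies in the plane and all four are coplanar.

Yes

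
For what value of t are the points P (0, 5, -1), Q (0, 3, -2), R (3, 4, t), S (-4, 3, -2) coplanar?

Normal to plane PQS: n = (0, 4, -8); plane equation n·X = 28.
Requiring n·R = 28: (-8)t + (16) = 28.
So t = -3/2.

-3/2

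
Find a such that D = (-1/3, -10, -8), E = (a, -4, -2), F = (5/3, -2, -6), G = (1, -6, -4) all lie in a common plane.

5/3

The points are coplanar iff DE · (DF × DG) = 0.
Expanding, this is linear in a: (24)a + (-40) = 0.
So a = 5/3.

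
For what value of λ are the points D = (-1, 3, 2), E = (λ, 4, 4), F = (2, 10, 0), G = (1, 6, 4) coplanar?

The points are coplanar iff DE · (DF × DG) = 0.
Expanding, this is linear in λ: (20)λ + (0) = 0.
So λ = 0.

0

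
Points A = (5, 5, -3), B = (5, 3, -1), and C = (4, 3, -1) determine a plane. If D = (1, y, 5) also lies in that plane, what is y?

-3

Coplanarity requires AB · (AC × AD) = 0.
AB = (0, -2, 2), AC = (-1, -2, 2); the triple product is linear in y with coefficient -2 and constant term -6.
Setting it to zero: y = -3.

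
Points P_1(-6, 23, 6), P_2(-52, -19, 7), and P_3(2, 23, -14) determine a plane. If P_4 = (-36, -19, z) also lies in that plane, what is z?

The plane through P_1, P_2, P_3 has equation 840x − 912y + 336z = -24000.
Substituting P_4: (336)z + (-12912) = -24000, so z = -33.

-33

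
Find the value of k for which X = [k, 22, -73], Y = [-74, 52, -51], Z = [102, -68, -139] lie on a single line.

Collinearity requires XY × XZ = 0; each component is linear in k.
The y-component gives (-88)k + (-2640) = 0, so k = -30.
The remaining components then also vanish.

-30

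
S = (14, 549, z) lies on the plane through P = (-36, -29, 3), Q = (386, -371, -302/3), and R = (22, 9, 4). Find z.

The plane through P, Q, R has equation (10792/3)x − (19304/3)y + 35872z = 494152/3.
Substituting S: (35872)z + (-10446808/3) = 494152/3, so z = 305/3.

305/3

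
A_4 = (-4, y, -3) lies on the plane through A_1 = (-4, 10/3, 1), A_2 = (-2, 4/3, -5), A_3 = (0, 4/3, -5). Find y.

2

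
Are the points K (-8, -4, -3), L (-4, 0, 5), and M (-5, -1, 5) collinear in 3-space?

KL = (4, 4, 8), KM = (3, 3, 8).
Comparing components 2 and 3: (4)(8) − (8)(3) = 8 ≠ 0, so KL and KM are not parallel and the points are not collinear.

No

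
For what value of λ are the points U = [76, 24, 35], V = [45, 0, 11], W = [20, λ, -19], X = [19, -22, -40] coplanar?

Coplanarity ⇔ det[UV; UW; UX] = 0.
Expanding, this is linear in λ: (957)λ + (19140) = 0.
So λ = -20.

-20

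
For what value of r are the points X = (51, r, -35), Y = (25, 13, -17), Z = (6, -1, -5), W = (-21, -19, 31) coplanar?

32

Coplanarity ⇔ det[XY; XZ; XW] = 0.
Expanding, this is linear in r: (-360)r + (11520) = 0.
So r = 32.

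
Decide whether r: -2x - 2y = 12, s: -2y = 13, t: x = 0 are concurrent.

No

The three lines meet at one point iff the augmented coefficient matrix [aᵢ bᵢ cᵢ] has rank < 3, i.e. its determinant vanishes.
Here the determinant is -2.
Nonzero, so no common point exists.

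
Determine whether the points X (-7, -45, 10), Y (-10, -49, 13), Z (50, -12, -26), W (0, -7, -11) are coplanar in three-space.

With X as base: XY = (-3, -4, 3), XZ = (57, 33, -36), XW = (7, 38, -21).
XZ × XW = (675, 945, 1935).
XY · (XZ × XW) = 0.
The scalar triple product vanishes, so the four points are coplanar.

Yes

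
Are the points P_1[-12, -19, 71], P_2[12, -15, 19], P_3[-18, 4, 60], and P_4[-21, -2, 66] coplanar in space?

No

A normal to the plane through P_1, P_2, P_3 is n = P_1P_2 × P_1P_3 = (1152, 576, 576).
The plane has equation n·P = 16128. For P_4: n·P_4 = 12672.
12672 ≠ 16128, so P_4 is off the plane.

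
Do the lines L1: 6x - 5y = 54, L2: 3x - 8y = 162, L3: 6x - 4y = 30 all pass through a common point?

No

The three lines meet at one point iff the augmented coefficient matrix [aᵢ bᵢ cᵢ] has rank < 3, i.e. its determinant vanishes.
Here the determinant is -18.
Nonzero, so no common point exists.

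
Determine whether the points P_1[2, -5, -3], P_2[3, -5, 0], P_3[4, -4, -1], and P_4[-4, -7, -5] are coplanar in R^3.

With P_1 as base: P_1P_2 = (1, 0, 3), P_1P_3 = (2, 1, 2), P_1P_4 = (-6, -2, -2).
P_1P_3 × P_1P_4 = (2, -8, 2).
P_1P_2 · (P_1P_3 × P_1P_4) = 8.
Since 8 ≠ 0, the four points are not coplanar.

No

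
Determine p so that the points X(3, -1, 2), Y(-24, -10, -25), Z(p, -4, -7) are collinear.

-6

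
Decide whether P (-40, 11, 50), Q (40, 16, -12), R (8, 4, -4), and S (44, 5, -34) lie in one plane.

Yes

The four points are coplanar iff the 3×3 determinant with rows PQ, PR, PS is zero.
Rows: (80, 5, -62), (48, -7, -54), (84, -6, -84).
Expanding along the first row: (80)(264) − (5)(504) + (-62)(300) = 0.
Zero determinant ⇒ coplanar.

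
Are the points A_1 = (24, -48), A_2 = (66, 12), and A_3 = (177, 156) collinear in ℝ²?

No

A_1A_2 = (42, 60), A_1A_3 = (153, 204).
det[A_1A_2; A_1A_3] = (42)(204) − (60)(153) = -612.
The determinant is nonzero, so they are not collinear.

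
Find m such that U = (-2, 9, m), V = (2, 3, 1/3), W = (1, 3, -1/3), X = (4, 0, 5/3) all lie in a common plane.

-7/3

The points are coplanar iff UV · (UW × UX) = 0.
Expanding, this is linear in m: (-3)m + (-7) = 0.
So m = -7/3.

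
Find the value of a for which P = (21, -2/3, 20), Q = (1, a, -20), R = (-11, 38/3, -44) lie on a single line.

Collinearity requires PQ × PR = 0; each component is linear in a.
The x-component gives (-64)a + (1472/3) = 0, so a = 23/3.
The remaining components then also vanish.

23/3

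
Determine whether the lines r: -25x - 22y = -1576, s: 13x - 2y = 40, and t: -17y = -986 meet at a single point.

Yes

Lines aᵢx + bᵢy = cᵢ with pairwise distinct directions are concurrent exactly when det[aᵢ bᵢ cᵢ] = 0.
Here the determinant is 0.
It vanishes, so the lines are concurrent at (12, 58).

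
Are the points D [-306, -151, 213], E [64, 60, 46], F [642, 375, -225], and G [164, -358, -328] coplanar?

The four points are coplanar iff the 3×3 determinant with rows DE, DF, DG is zero.
Rows: (370, 211, -167), (948, 526, -438), (470, -207, -541).
Expanding along the first row: (370)(-375232) − (211)(-307008) + (-167)(-443456) = 0.
Zero determinant ⇒ coplanar.

Yes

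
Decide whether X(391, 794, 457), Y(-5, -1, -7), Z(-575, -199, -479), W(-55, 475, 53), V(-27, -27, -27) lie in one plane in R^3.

No

The plane through X, Y, Z has normal n = XY × XZ = (283368, 77568, -374742) and equation n·P = 1128786.
Checking the remaining points: n·W = 1398234, n·V = 372762.
Since n·W = 1398234 ≠ 1128786, W is off the plane and the points are not all coplanar.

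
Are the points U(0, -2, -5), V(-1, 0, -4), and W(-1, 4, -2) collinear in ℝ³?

No

UV = (-1, 2, 1), UW = (-1, 6, 3).
Comparing components 3 and 1: (1)(-1) − (-1)(3) = 2 ≠ 0, so UV and UW are not parallel and the points are not collinear.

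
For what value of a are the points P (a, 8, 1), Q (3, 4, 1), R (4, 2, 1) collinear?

1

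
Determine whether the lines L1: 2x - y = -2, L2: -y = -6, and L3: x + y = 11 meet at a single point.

No

Lines aᵢx + bᵢy = cᵢ with pairwise distinct directions are concurrent exactly when det[aᵢ bᵢ cᵢ] = 0.
Here the determinant is -6.
Nonzero, so no common point exists.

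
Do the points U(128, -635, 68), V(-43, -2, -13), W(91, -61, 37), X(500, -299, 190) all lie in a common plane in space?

The four points are coplanar iff the 3×3 determinant with rows UV, UW, UX is zero.
Rows: (-171, 633, -81), (-37, 574, -31), (372, 336, 122).
Expanding along the first row: (-171)(80444) − (633)(7018) + (-81)(-225960) = 104442.
Nonzero ⇒ not coplanar.

No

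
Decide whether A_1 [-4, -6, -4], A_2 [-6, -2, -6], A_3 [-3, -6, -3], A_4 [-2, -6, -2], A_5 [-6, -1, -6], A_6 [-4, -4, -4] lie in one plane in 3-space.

The plane through A_1, A_2, A_3 has normal n = A_1A_2 × A_1A_3 = (4, 0, -4) and equation n·P = 0.
Checking the remaining points: n·A_4 = 0, n·A_5 = 0, n·A_6 = 0.
All equal 0, so all 6 points lie in one plane.

Yes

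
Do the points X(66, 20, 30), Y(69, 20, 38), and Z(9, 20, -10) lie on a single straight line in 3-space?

No

XY = (3, 0, 8), XZ = (-57, 0, -40).
XY × XZ = (0, -336, 0).
The cross product is nonzero, so the points do not lie on one line.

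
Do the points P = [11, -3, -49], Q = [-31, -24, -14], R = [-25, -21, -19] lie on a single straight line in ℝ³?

Yes

PQ = (-42, -21, 35), PR = (-36, -18, 30).
Each component of PR is 6/7 times the corresponding component of PQ, so PR = 6/7·PQ and the points are collinear.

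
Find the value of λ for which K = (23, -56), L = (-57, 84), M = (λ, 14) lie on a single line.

The three points are collinear iff det[KL; KM] = 0.
This determinant is linear in λ: (-140)λ + (-2380) = 0, so λ = -17.

-17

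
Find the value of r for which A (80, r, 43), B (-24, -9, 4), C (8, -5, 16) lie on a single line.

4

Collinearity requires AB × AC = 0; each component is linear in r.
The x-component gives (-12)r + (48) = 0, so r = 4.
The remaining components then also vanish.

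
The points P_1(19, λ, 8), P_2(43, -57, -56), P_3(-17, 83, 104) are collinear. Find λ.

-1

Direction P_2P_3 = (-60, 140, 160). From the x-coordinate of P_1, the parameter along the line is τ = (19 − 43)/(-60) = 2/5.
Then λ = (-57) + 2/5·(140) = -1.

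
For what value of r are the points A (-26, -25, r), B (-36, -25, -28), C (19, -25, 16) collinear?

Collinearity requires AB × AC = 0; each component is linear in r.
The y-component gives (-55)r + (-1100) = 0, so r = -20.
The remaining components then also vanish.

-20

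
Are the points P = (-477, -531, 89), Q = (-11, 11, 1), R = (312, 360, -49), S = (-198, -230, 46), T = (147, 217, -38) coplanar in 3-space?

Yes

The plane through P, Q, R has normal n = PQ × PR = (3612, -5124, -12432) and equation n·X = -108528.
Checking the remaining points: n·S = -108528, n·T = -108528.
All equal -108528, so all 5 points lie in one plane.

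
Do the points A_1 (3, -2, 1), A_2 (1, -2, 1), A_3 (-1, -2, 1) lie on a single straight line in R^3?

A_1A_2 = (-2, 0, 0), A_1A_3 = (-4, 0, 0).
Each component of A_1A_3 is 2 times the corresponding component of A_1A_2, so A_1A_3 = 2·A_1A_2 and the points are collinear.

Yes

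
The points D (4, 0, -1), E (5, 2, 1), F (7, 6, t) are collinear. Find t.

Direction DE = (1, 2, 2). From the x-coordinate of F, the parameter along the line is τ = (7 − 4)/1 = 3.
Then t = (-1) + 3·(2) = 5.

5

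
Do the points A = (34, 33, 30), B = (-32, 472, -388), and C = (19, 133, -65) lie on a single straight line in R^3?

No

AB = (-66, 439, -418), AC = (-15, 100, -95).
AB × AC = (95, 0, -15).
The cross product is nonzero, so the points do not lie on one line.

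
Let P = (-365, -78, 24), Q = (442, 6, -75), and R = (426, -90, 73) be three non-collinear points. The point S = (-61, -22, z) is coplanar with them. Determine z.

A normal to the plane is n = PQ × PR = (2928, -117852, -76128).
S lies in the plane iff n · PS = 0.
This gives (-76128)z + (-3882528) = 0, so z = -51.

-51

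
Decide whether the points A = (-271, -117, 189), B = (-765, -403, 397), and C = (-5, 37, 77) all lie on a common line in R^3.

AB = (-494, -286, 208), AC = (266, 154, -112).
Each component of AC is -7/13 times the corresponding component of AB, so AC = -7/13·AB and the points are collinear.

Yes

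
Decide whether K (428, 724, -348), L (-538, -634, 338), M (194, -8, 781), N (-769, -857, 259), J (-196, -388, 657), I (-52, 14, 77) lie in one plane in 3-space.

No

The plane through K, L, M has normal n = KL × KM = (-1031030, 930090, 389340) and equation n·P = 96614000.
Checking the remaining points: n·N = 96614000, n·J = 97003340, n·I = 96614000.
Since n·J = 97003340 ≠ 96614000, J is off the plane and the points are not all coplanar.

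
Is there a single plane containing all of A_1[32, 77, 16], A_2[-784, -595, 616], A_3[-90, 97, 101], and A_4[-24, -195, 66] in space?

With A_1 as base: A_1A_2 = (-816, -672, 600), A_1A_3 = (-122, 20, 85), A_1A_4 = (-56, -272, 50).
A_1A_3 × A_1A_4 = (24120, 1340, 34304).
A_1A_2 · (A_1A_3 × A_1A_4) = 0.
The scalar triple product vanishes, so the four points are coplanar.

Yes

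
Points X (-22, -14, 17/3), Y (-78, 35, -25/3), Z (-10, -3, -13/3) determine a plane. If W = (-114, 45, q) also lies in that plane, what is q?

The plane through X, Y, Z has equation −336x − 728y − 1204z = 32284/3.
Substituting W: (-1204)q + (5544) = 32284/3, so q = -13/3.

-13/3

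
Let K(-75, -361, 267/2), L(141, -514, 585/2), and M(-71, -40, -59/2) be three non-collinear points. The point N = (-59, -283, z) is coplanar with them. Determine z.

199/2

A normal to the plane is n = KL × KM = (-26100, 35844, 69948).
N lies in the plane iff n · KN = 0.
This gives (69948)z + (-6959826) = 0, so z = 199/2.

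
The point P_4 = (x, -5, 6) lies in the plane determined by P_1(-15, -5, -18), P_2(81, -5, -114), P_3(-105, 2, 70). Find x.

The plane through P_1, P_2, P_3 has equation 672x + 192y + 672z = -23136.
Substituting P_4: (672)x + (3072) = -23136, so x = -39.

-39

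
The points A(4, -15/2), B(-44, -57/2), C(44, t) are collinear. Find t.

The three points are collinear iff det[AB; AC] = 0.
This determinant is linear in t: (-48)t + (480) = 0, so t = 10.

10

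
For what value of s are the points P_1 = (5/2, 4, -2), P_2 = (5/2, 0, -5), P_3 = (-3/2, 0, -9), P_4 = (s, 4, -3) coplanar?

Normal to plane P_1P_2P_3: n = (16, 12, -16); plane equation n·P = 120.
Requiring n·P_4 = 120: (16)s + (96) = 120.
So s = 3/2.

3/2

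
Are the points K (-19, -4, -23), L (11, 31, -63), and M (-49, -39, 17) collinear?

KL = (30, 35, -40), KM = (-30, -35, 40).
KL × KM = (0, 0, 0).
The cross product vanishes, so the three points are collinear.

Yes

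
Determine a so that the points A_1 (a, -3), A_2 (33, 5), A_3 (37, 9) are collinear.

The three points are collinear iff det[A_1A_2; A_1A_3] = 0.
This determinant is linear in a: (-4)a + (100) = 0, so a = 25.

25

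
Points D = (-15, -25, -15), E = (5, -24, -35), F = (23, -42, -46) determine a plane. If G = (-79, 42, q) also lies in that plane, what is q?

The plane through D, E, F has equation −371x − 140y − 378z = 14735.
Substituting G: (-378)q + (23429) = 14735, so q = 23.

23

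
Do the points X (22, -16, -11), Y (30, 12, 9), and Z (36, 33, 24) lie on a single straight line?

Yes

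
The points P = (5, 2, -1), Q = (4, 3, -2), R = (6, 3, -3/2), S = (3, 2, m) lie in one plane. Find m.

Coplanarity ⇔ det[PQ; PR; PS] = 0.
Expanding, this is linear in m: (-2)m + (-3) = 0.
So m = -3/2.

-3/2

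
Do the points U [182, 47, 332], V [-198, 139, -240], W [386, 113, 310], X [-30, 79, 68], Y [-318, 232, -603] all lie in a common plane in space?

Yes

The plane through U, V, W has normal n = UV × UW = (35728, -125048, -43848) and equation n·P = -13932296.
Checking the remaining points: n·X = -13932296, n·Y = -13932296.
All equal -13932296, so all 5 points lie in one plane.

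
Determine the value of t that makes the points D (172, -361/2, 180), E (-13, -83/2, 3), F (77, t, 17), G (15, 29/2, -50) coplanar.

-79/2

Normal to plane DEG: n = (2545, -14761, -14252); plane equation n·P = 1073481/2.
Requiring n·F = 1073481/2: (-14761)t + (-46319) = 1073481/2.
So t = -79/2.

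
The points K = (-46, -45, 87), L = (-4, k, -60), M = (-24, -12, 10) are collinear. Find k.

18

Direction KM = (22, 33, -77). From the x-coordinate of L, the parameter along the line is τ = (-4 − (-46))/22 = 21/11.
Then k = (-45) + 21/11·(33) = 18.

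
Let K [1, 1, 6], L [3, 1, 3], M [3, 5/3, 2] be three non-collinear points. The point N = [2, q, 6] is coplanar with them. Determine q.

Coplanarity requires KL · (KM × KN) = 0.
KL = (2, 0, -3), KM = (2, 2/3, -4); the triple product is linear in q with coefficient 2 and constant term 0.
Setting it to zero: q = 0.

0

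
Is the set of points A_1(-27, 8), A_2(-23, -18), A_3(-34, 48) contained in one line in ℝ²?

No

A_1A_2 = (4, -26), A_1A_3 = (-7, 40).
Twice the signed area of △A_1A_2A_3 is (4)(40) − (-26)(-7) = -22.
The area is nonzero, so the three points are not collinear.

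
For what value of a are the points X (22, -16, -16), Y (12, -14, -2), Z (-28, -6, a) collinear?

Direction XY = (-10, 2, 14). From the x-coordinate of Z, the parameter along the line is τ = (-28 − 22)/(-10) = 5.
Then a = (-16) + 5·(14) = 54.

54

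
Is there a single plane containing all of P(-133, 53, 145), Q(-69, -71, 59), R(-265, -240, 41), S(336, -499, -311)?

With P as base: PQ = (64, -124, -86), PR = (-132, -293, -104), PS = (469, -552, -456).
PR × PS = (76200, -108968, 210281).
PQ · (PR × PS) = 304666.
Since 304666 ≠ 0, the four points are not coplanar.

No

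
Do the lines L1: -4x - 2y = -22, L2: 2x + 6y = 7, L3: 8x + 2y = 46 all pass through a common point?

Intersecting L1 and L2: solving the 2×2 system gives (x, y) = (59/10, -4/5).
Substitute into L3: (8)(59/10) + (2)(-4/5) = 228/5.
But L3 requires 46 ≠ 228/5, so the three lines have no common point.

No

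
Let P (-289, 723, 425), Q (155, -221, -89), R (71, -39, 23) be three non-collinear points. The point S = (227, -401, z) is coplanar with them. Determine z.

-289

A normal to the plane is n = PQ × PR = (-12180, -6552, 1512).
S lies in the plane iff n · PS = 0.
This gives (1512)z + (436968) = 0, so z = -289.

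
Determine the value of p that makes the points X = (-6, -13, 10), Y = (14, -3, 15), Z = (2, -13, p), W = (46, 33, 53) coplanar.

Coplanarity ⇔ det[XY; XZ; XW] = 0.
Expanding, this is linear in p: (-400)p + (2400) = 0.
So p = 6.

6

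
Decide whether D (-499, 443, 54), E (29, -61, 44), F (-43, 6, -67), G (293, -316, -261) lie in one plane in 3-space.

No

A normal to the plane through D, E, F is n = DE × DF = (56614, 59328, -912).
The plane has equation n·P = -2017330. For G: n·G = -1921714.
-1921714 ≠ -2017330, so G is off the plane.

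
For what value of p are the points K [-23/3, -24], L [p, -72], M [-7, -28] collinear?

The three points are collinear iff det[KL; KM] = 0.
This determinant is linear in p: (-4)p + (4/3) = 0, so p = 1/3.

1/3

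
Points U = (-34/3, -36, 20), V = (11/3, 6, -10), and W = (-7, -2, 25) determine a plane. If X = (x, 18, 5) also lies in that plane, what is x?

5/3

The plane through U, V, W has equation 1230x − 205y + 328z = 0.
Substituting X: (1230)x + (-2050) = 0, so x = 5/3.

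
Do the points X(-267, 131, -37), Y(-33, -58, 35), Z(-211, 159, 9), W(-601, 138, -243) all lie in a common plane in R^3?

Yes

A normal to the plane through X, Y, Z is n = XY × XZ = (-10710, -6732, 17136).
The plane has equation n·P = 1343646. For W: n·W = 1343646.
Equal, so W lies in the plane and all four are coplanar.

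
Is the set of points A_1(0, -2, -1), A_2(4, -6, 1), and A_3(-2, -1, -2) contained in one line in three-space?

No

A_1A_2 = (4, -4, 2), A_1A_3 = (-2, 1, -1).
A_1A_2 × A_1A_3 = (2, 0, -4).
The cross product is nonzero, so the points do not lie on one line.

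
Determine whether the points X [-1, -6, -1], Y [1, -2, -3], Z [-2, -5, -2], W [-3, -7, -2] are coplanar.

No

The four points are coplanar iff the 3×3 determinant with rows XY, XZ, XW is zero.
Rows: (2, 4, -2), (-1, 1, -1), (-2, -1, -1).
Expanding along the first row: (2)(-2) − (4)(-1) + (-2)(3) = -6.
Nonzero ⇒ not coplanar.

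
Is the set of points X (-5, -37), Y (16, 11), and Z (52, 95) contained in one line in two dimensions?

No

XY = (21, 48), XZ = (57, 132).
det[XY; XZ] = (21)(132) − (48)(57) = 36.
The determinant is nonzero, so they are not collinear.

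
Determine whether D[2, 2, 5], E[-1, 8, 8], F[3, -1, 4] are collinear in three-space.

No

DE = (-3, 6, 3), DF = (1, -3, -1).
DE × DF = (3, 0, 3).
The cross product is nonzero, so the points do not lie on one line.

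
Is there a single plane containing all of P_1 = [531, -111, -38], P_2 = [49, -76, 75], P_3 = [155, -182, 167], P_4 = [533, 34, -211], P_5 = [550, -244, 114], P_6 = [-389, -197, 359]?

The plane through P_1, P_2, P_3 has normal n = P_1P_2 × P_1P_3 = (15198, 56322, 47382) and equation n·P = 17880.
Checking the remaining points: n·P_4 = 17880, n·P_5 = 17880, n·P_6 = 2682.
Since n·P_6 = 2682 ≠ 17880, P_6 is off the plane and the points are not all coplanar.

No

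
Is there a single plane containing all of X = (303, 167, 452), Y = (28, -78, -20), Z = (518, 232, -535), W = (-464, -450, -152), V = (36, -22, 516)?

The plane through X, Y, Z has normal n = XY × XZ = (272495, -372905, 34800) and equation n·P = 36020450.
Checking the remaining points: n·W = 36079970, n·V = 35970530.
Since n·W = 36079970 ≠ 36020450, W is off the plane and the points are not all coplanar.

No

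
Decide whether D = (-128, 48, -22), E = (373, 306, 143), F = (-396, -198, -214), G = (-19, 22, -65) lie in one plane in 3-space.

Yes

With D as base: DE = (501, 258, 165), DF = (-268, -246, -192), DG = (109, -26, -43).
DF × DG = (5586, -32452, 33782).
DE · (DF × DG) = 0.
The scalar triple product vanishes, so the four points are coplanar.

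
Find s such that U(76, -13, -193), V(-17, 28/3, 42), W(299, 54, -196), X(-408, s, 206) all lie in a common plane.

Normal to plane UVW: n = (-15812, 52126, -33634/3); plane equation n·P = 853312/3.
Requiring n·X = 853312/3: (52126)s + (12425284/3) = 853312/3.
So s = -74.

-74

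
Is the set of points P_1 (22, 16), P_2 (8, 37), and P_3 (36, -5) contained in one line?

Yes

P_1P_2 = (-14, 21), P_1P_3 = (14, -21).
det[P_1P_2; P_1P_3] = (-14)(-21) − (21)(14) = 0.
The determinant is zero, so the points are collinear.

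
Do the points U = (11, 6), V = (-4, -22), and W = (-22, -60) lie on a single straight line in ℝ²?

No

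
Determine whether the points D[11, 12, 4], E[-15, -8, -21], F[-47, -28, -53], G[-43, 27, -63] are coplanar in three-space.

Yes

The four points are coplanar iff the 3×3 determinant with rows DE, DF, DG is zero.
Rows: (-26, -20, -25), (-58, -40, -57), (-54, 15, -67).
Expanding along the first row: (-26)(3535) − (-20)(808) + (-25)(-3030) = 0.
Zero determinant ⇒ coplanar.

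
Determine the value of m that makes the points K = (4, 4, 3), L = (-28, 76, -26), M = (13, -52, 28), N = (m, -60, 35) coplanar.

Normal to plane KLM: n = (176, 539, 1144); plane equation n·P = 6292.
Requiring n·N = 6292: (176)m + (7700) = 6292.
So m = -8.

-8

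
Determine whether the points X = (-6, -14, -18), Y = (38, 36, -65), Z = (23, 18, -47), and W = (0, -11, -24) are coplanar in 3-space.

With X as base: XY = (44, 50, -47), XZ = (29, 32, -29), XW = (6, 3, -6).
XZ × XW = (-105, 0, -105).
XY · (XZ × XW) = 315.
Since 315 ≠ 0, the four points are not coplanar.

No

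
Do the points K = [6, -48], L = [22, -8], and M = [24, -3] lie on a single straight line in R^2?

KL = (16, 40), KM = (18, 45).
Checking proportionality: KM = 9/8·KL, so the vectors are parallel and the points are collinear.

Yes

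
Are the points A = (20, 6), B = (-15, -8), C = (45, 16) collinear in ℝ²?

Yes

AB = (-35, -14), AC = (25, 10).
det[AB; AC] = (-35)(10) − (-14)(25) = 0.
The determinant is zero, so the points are collinear.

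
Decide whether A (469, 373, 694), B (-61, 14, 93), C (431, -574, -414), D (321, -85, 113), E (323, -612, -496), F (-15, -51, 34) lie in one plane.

The plane through A, B, C has normal n = AB × AC = (-171375, -564402, 488268) and equation n·P = 47961171.
Checking the remaining points: n·D = 48137079, n·E = 47878971, n·F = 47956239.
Since n·D = 48137079 ≠ 47961171, D is off the plane and the points are not all coplanar.

No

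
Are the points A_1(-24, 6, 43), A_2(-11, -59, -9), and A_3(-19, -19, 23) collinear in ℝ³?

Yes

A_1A_2 = (13, -65, -52), A_1A_3 = (5, -25, -20).
A_1A_2 × A_1A_3 = (0, 0, 0).
The cross product vanishes, so the three points are collinear.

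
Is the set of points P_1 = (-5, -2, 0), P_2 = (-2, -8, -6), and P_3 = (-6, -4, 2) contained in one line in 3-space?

No

P_1P_2 = (3, -6, -6), P_1P_3 = (-1, -2, 2).
P_1P_2 × P_1P_3 = (-24, 0, -12).
The cross product is nonzero, so the points do not lie on one line.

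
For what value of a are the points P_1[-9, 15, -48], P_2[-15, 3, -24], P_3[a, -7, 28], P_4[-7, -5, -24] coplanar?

Coplanarity ⇔ det[P_1P_2; P_1P_3; P_1P_4] = 0.
Expanding, this is linear in a: (-192)a + (-8448) = 0.
So a = -44.

-44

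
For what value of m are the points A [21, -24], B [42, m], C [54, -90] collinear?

Collinearity: (B − A) must be parallel to (C − A) = (33, -66).
Cross-multiplying the components: (m − (-24))·(33) = (21)·(-66).
Solving gives m = -66.

-66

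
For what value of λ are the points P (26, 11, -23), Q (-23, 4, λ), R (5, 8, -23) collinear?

Direction PR = (-21, -3, 0). From the x-coordinate of Q, the parameter along the line is τ = (-23 − 26)/(-21) = 7/3.
Then λ = (-23) + 7/3·(0) = -23.

-23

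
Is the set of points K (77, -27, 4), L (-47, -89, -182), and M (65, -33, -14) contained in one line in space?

KL = (-124, -62, -186), KM = (-12, -6, -18).
KL × KM = (0, 0, 0).
The cross product vanishes, so the three points are collinear.

Yes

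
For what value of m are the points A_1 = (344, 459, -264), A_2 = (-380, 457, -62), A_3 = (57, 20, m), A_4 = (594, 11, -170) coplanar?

The points are coplanar iff A_1A_2 · (A_1A_3 × A_1A_4) = 0.
Expanding, this is linear in m: (-324852)m + (-7796448) = 0.
So m = -24.

-24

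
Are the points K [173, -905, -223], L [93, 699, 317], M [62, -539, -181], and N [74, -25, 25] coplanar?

A normal to the plane through K, L, M is n = KL × KM = (-130272, -56580, 148764).
The plane has equation n·P = -4506528. For N: n·N = -4506528.
Equal, so N lies in the plane and all four are coplanar.

Yes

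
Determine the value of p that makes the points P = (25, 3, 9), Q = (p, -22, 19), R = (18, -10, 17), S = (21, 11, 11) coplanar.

18

Normal to plane PRS: n = (-90, -18, -108); plane equation n·X = -3276.
Requiring n·Q = -3276: (-90)p + (-1656) = -3276.
So p = 18.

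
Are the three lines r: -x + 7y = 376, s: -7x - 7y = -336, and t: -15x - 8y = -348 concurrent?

Intersecting r and s: solving the 2×2 system gives (x, y) = (-5, 53).
Substitute into t: (-15)(-5) + (-8)(53) = -349.
But t requires -348 ≠ -349, so the three lines have no common point.

No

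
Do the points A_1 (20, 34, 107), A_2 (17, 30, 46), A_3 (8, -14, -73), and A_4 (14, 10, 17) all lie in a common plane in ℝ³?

With A_1 as base: A_1A_2 = (-3, -4, -61), A_1A_3 = (-12, -48, -180), A_1A_4 = (-6, -24, -90).
A_1A_3 × A_1A_4 = (0, 0, 0).
A_1A_2 · (A_1A_3 × A_1A_4) = 0.
The scalar triple product vanishes, so the four points are coplanar.

Yes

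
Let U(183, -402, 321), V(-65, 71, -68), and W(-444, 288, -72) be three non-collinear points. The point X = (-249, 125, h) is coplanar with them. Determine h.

-10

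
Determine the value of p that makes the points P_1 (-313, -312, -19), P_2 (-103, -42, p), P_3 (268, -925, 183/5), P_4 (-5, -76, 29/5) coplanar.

-3

Coplanarity ⇔ det[P_1P_2; P_1P_3; P_1P_4] = 0.
Expanding, this is linear in p: (325920)p + (977760) = 0.
So p = -3.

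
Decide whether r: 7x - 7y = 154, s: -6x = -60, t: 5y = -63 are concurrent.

No

Intersecting r and s: solving the 2×2 system gives (x, y) = (10, -12).
Substitute into t: (0)(10) + (5)(-12) = -60.
But t requires -63 ≠ -60, so the three lines have no common point.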